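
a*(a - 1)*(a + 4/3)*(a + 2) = a^4 + 7*a^3/3 - 2*a^2/3 - 8*a/3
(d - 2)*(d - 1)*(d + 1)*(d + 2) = d^4 - 5*d^2 + 4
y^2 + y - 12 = (y - 3)*(y + 4)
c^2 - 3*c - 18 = (c - 6)*(c + 3)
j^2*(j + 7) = j^3 + 7*j^2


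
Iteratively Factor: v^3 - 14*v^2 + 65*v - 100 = (v - 4)*(v^2 - 10*v + 25) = (v - 5)*(v - 4)*(v - 5)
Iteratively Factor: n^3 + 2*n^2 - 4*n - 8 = (n + 2)*(n^2 - 4) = (n + 2)^2*(n - 2)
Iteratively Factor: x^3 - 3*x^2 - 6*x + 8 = (x - 4)*(x^2 + x - 2) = (x - 4)*(x + 2)*(x - 1)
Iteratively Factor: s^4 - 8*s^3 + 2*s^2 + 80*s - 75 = (s - 5)*(s^3 - 3*s^2 - 13*s + 15) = (s - 5)^2*(s^2 + 2*s - 3) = (s - 5)^2*(s - 1)*(s + 3)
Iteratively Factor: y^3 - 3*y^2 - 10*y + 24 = (y + 3)*(y^2 - 6*y + 8) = (y - 4)*(y + 3)*(y - 2)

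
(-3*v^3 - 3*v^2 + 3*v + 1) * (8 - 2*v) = 6*v^4 - 18*v^3 - 30*v^2 + 22*v + 8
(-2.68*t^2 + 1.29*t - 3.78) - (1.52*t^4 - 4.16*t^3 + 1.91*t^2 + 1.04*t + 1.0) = -1.52*t^4 + 4.16*t^3 - 4.59*t^2 + 0.25*t - 4.78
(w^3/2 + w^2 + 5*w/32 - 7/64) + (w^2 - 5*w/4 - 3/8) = w^3/2 + 2*w^2 - 35*w/32 - 31/64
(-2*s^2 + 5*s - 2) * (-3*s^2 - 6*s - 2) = 6*s^4 - 3*s^3 - 20*s^2 + 2*s + 4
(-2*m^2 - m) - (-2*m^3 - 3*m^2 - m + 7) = 2*m^3 + m^2 - 7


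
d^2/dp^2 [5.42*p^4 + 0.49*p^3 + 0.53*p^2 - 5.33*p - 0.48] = 65.04*p^2 + 2.94*p + 1.06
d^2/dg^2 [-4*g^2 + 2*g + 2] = -8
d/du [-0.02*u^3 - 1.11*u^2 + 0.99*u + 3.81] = -0.06*u^2 - 2.22*u + 0.99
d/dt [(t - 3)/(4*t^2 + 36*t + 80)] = (t^2 + 9*t - (t - 3)*(2*t + 9) + 20)/(4*(t^2 + 9*t + 20)^2)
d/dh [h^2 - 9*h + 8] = 2*h - 9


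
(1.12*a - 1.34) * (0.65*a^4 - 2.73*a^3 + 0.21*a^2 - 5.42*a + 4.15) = 0.728*a^5 - 3.9286*a^4 + 3.8934*a^3 - 6.3518*a^2 + 11.9108*a - 5.561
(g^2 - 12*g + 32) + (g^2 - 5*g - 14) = 2*g^2 - 17*g + 18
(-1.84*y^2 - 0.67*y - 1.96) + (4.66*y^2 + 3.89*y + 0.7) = 2.82*y^2 + 3.22*y - 1.26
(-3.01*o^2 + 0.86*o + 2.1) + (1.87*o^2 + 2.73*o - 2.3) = -1.14*o^2 + 3.59*o - 0.2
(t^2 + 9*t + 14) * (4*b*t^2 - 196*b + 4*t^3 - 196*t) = 4*b*t^4 + 36*b*t^3 - 140*b*t^2 - 1764*b*t - 2744*b + 4*t^5 + 36*t^4 - 140*t^3 - 1764*t^2 - 2744*t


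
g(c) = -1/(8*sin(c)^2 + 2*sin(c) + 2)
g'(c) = -(-16*sin(c)*cos(c) - 2*cos(c))/(8*sin(c)^2 + 2*sin(c) + 2)^2 = (8*sin(c) + 1)*cos(c)/(2*(4*sin(c)^2 + sin(c) + 1)^2)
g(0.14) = -0.41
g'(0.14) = 0.71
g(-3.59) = -0.23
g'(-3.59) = -0.42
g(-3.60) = -0.22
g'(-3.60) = -0.41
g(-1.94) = -0.14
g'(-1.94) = 0.09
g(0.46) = -0.22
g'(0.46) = 0.41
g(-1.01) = -0.17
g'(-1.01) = -0.17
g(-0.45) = -0.38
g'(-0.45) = -0.64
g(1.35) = -0.09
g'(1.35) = 0.03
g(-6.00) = -0.31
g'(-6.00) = 0.61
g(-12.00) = -0.19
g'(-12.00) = 0.31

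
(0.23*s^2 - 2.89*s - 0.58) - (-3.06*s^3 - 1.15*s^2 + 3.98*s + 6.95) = 3.06*s^3 + 1.38*s^2 - 6.87*s - 7.53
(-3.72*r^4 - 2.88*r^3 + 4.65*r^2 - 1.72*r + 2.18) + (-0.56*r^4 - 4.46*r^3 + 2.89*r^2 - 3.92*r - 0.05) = -4.28*r^4 - 7.34*r^3 + 7.54*r^2 - 5.64*r + 2.13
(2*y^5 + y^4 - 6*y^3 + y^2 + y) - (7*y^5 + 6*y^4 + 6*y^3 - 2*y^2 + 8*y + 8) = -5*y^5 - 5*y^4 - 12*y^3 + 3*y^2 - 7*y - 8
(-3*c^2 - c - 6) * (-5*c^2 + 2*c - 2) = 15*c^4 - c^3 + 34*c^2 - 10*c + 12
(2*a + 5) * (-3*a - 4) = -6*a^2 - 23*a - 20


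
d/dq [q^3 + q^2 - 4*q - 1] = 3*q^2 + 2*q - 4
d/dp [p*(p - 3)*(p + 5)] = 3*p^2 + 4*p - 15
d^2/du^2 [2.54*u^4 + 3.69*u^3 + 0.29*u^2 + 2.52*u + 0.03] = 30.48*u^2 + 22.14*u + 0.58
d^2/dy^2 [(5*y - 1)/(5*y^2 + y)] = 2*(-75*y^2*(5*y + 1) + (5*y - 1)*(10*y + 1)^2)/(y^3*(5*y + 1)^3)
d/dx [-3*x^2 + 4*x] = 4 - 6*x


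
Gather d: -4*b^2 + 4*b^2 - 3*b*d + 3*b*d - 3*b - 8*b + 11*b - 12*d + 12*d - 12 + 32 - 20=0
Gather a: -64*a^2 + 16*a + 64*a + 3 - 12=-64*a^2 + 80*a - 9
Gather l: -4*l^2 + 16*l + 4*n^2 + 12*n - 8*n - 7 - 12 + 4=-4*l^2 + 16*l + 4*n^2 + 4*n - 15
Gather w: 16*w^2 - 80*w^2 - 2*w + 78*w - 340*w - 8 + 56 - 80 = -64*w^2 - 264*w - 32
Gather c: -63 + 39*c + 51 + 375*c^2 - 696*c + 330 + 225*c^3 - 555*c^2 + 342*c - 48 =225*c^3 - 180*c^2 - 315*c + 270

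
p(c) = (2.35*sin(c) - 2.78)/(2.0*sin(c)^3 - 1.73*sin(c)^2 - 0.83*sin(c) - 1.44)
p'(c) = (2.35*sin(c) - 2.78)*(-6.0*sin(c)^2*cos(c) + 3.46*sin(c)*cos(c) + 0.83*cos(c))/(2.0*sin(c)^3 - 1.73*sin(c)^2 - 0.83*sin(c) - 1.44)^2 + 2.35*cos(c)/(2.0*sin(c)^3 - 1.73*sin(c)^2 - 0.83*sin(c) - 1.44) = (-9.4*sin(c)^3 + 20.7455*sin(c)^2 - 9.6188*sin(c) - 5.6914)*cos(c)/(4.0*sin(c)^6 - 6.92*sin(c)^5 - 0.3271*sin(c)^4 - 2.8882*sin(c)^3 + 5.6713*sin(c)^2 + 2.3904*sin(c) + 2.0736)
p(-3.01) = 2.26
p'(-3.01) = 2.15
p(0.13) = 1.57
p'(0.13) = -2.65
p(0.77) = 0.52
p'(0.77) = -0.83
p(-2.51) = 2.12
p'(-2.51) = -1.91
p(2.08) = 0.34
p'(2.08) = 0.48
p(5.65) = 2.12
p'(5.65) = 1.92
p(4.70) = 1.18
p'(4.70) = -0.02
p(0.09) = 1.68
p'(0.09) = -2.73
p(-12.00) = 0.73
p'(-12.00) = -1.24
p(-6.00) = 1.20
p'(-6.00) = -2.15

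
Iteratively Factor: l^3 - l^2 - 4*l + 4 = (l + 2)*(l^2 - 3*l + 2) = (l - 2)*(l + 2)*(l - 1)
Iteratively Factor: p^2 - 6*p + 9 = (p - 3)*(p - 3)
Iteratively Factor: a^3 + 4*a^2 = (a)*(a^2 + 4*a) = a^2*(a + 4)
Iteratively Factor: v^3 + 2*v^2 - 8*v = (v + 4)*(v^2 - 2*v) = (v - 2)*(v + 4)*(v)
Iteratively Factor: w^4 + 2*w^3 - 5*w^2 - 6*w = (w + 1)*(w^3 + w^2 - 6*w) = (w - 2)*(w + 1)*(w^2 + 3*w) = (w - 2)*(w + 1)*(w + 3)*(w)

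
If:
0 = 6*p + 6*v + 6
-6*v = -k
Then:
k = 6*v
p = -v - 1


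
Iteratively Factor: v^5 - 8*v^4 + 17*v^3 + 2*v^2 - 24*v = (v - 3)*(v^4 - 5*v^3 + 2*v^2 + 8*v) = (v - 3)*(v + 1)*(v^3 - 6*v^2 + 8*v) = (v - 4)*(v - 3)*(v + 1)*(v^2 - 2*v) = v*(v - 4)*(v - 3)*(v + 1)*(v - 2)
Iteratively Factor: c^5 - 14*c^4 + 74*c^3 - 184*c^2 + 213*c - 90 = (c - 1)*(c^4 - 13*c^3 + 61*c^2 - 123*c + 90) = (c - 2)*(c - 1)*(c^3 - 11*c^2 + 39*c - 45) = (c - 5)*(c - 2)*(c - 1)*(c^2 - 6*c + 9) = (c - 5)*(c - 3)*(c - 2)*(c - 1)*(c - 3)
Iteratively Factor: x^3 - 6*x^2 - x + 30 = (x + 2)*(x^2 - 8*x + 15) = (x - 5)*(x + 2)*(x - 3)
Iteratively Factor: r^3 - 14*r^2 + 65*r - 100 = (r - 5)*(r^2 - 9*r + 20) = (r - 5)^2*(r - 4)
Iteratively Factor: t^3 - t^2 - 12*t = (t + 3)*(t^2 - 4*t) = t*(t + 3)*(t - 4)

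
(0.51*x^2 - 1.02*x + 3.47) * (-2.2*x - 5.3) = -1.122*x^3 - 0.459*x^2 - 2.228*x - 18.391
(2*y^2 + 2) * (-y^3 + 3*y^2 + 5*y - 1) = -2*y^5 + 6*y^4 + 8*y^3 + 4*y^2 + 10*y - 2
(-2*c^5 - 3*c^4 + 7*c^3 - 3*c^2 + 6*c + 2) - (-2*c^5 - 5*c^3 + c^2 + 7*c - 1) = -3*c^4 + 12*c^3 - 4*c^2 - c + 3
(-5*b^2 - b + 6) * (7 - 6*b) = 30*b^3 - 29*b^2 - 43*b + 42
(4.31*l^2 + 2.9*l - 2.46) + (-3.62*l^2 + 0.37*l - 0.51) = 0.69*l^2 + 3.27*l - 2.97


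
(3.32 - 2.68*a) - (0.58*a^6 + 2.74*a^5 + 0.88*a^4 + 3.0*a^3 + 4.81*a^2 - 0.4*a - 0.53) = -0.58*a^6 - 2.74*a^5 - 0.88*a^4 - 3.0*a^3 - 4.81*a^2 - 2.28*a + 3.85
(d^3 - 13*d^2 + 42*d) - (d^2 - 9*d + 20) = d^3 - 14*d^2 + 51*d - 20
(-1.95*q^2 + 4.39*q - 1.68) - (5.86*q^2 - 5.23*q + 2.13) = -7.81*q^2 + 9.62*q - 3.81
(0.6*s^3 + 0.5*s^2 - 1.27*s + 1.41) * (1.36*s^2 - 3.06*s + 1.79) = 0.816*s^5 - 1.156*s^4 - 2.1832*s^3 + 6.6988*s^2 - 6.5879*s + 2.5239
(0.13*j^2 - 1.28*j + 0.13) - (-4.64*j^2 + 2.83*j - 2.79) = 4.77*j^2 - 4.11*j + 2.92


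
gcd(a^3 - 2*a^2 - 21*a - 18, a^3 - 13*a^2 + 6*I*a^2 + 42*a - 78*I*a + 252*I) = a - 6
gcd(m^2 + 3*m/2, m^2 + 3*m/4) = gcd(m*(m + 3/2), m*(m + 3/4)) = m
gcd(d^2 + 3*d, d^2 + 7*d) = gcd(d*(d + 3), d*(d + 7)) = d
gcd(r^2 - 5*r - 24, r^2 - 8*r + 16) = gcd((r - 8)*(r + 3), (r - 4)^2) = 1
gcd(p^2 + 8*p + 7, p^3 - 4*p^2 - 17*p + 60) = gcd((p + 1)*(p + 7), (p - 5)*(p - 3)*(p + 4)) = 1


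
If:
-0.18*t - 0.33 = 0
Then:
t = -1.83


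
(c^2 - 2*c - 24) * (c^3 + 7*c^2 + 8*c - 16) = c^5 + 5*c^4 - 30*c^3 - 200*c^2 - 160*c + 384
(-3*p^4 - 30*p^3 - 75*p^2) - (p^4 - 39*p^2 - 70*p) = -4*p^4 - 30*p^3 - 36*p^2 + 70*p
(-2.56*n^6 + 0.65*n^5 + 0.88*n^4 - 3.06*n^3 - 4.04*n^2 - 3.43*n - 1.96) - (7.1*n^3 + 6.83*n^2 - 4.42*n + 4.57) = -2.56*n^6 + 0.65*n^5 + 0.88*n^4 - 10.16*n^3 - 10.87*n^2 + 0.99*n - 6.53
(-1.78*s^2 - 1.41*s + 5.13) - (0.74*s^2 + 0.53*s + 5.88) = -2.52*s^2 - 1.94*s - 0.75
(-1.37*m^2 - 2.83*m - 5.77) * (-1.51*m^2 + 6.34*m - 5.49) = 2.0687*m^4 - 4.4125*m^3 - 1.7082*m^2 - 21.0451*m + 31.6773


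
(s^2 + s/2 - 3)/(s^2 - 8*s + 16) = (s^2 + s/2 - 3)/(s^2 - 8*s + 16)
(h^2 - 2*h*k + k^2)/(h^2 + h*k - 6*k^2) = (h^2 - 2*h*k + k^2)/(h^2 + h*k - 6*k^2)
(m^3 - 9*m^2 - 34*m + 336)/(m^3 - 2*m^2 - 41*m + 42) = (m - 8)/(m - 1)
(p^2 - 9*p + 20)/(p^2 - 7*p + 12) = (p - 5)/(p - 3)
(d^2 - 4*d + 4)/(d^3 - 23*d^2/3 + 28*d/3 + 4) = 3*(d - 2)/(3*d^2 - 17*d - 6)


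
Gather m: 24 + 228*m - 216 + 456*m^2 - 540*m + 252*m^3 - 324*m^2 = 252*m^3 + 132*m^2 - 312*m - 192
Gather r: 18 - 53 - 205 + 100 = -140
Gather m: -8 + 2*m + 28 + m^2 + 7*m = m^2 + 9*m + 20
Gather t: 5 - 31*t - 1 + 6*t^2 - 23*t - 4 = 6*t^2 - 54*t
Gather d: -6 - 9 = -15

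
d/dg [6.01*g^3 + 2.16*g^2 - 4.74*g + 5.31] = 18.03*g^2 + 4.32*g - 4.74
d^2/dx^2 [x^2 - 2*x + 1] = 2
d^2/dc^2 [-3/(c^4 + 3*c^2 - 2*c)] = 6*(3*c*(2*c^2 + 1)*(c^3 + 3*c - 2) - 4*(2*c^3 + 3*c - 1)^2)/(c^3*(c^3 + 3*c - 2)^3)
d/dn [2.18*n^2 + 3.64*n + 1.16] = 4.36*n + 3.64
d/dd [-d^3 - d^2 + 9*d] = -3*d^2 - 2*d + 9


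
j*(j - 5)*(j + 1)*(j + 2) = j^4 - 2*j^3 - 13*j^2 - 10*j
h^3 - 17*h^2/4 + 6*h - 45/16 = (h - 3/2)^2*(h - 5/4)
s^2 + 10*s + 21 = (s + 3)*(s + 7)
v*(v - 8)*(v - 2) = v^3 - 10*v^2 + 16*v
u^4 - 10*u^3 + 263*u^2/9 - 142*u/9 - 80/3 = (u - 5)*(u - 3)*(u - 8/3)*(u + 2/3)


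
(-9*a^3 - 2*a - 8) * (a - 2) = -9*a^4 + 18*a^3 - 2*a^2 - 4*a + 16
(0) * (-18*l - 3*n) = 0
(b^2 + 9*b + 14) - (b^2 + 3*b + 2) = 6*b + 12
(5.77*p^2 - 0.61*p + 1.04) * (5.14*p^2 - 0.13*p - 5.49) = 29.6578*p^4 - 3.8855*p^3 - 26.2524*p^2 + 3.2137*p - 5.7096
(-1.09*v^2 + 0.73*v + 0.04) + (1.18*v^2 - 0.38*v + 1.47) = 0.0899999999999999*v^2 + 0.35*v + 1.51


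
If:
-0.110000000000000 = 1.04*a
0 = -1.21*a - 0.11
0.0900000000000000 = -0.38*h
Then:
No Solution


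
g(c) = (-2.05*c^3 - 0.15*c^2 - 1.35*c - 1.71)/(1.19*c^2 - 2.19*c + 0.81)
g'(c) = (2.19 - 2.38*c)*(-2.05*c^3 - 0.15*c^2 - 1.35*c - 1.71)/(1.19*c^2 - 2.19*c + 0.81)^2 + (-6.15*c^2 - 0.3*c - 1.35)/(1.19*c^2 - 2.19*c + 0.81) = (-2.4395*c^4 + 8.979*c^3 - 3.0465*c^2 + 3.8268*c - 4.8384)/(1.4161*c^4 - 5.2122*c^3 + 6.7239*c^2 - 3.5478*c + 0.6561)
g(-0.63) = -0.15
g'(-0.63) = -1.56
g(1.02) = 29.18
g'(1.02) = 80.69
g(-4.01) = 4.65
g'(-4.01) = -1.55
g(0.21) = -5.02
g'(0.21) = -25.24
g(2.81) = -12.87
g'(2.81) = 1.77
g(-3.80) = 4.32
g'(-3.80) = -1.54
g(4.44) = -13.07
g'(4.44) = -0.99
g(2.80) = -12.89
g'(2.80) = 1.82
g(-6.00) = 7.81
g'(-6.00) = -1.62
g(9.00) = -19.62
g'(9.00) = -1.61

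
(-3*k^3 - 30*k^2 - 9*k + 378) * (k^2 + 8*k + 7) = -3*k^5 - 54*k^4 - 270*k^3 + 96*k^2 + 2961*k + 2646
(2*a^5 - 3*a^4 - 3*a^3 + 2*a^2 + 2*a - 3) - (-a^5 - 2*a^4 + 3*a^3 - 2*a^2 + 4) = 3*a^5 - a^4 - 6*a^3 + 4*a^2 + 2*a - 7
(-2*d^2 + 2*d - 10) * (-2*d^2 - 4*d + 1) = 4*d^4 + 4*d^3 + 10*d^2 + 42*d - 10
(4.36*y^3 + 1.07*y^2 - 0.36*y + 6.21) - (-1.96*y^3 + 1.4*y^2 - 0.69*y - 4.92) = 6.32*y^3 - 0.33*y^2 + 0.33*y + 11.13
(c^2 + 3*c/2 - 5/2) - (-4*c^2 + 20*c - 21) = 5*c^2 - 37*c/2 + 37/2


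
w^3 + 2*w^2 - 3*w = w*(w - 1)*(w + 3)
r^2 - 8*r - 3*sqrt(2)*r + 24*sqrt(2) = (r - 8)*(r - 3*sqrt(2))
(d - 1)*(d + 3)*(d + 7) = d^3 + 9*d^2 + 11*d - 21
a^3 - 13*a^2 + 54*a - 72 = (a - 6)*(a - 4)*(a - 3)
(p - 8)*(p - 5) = p^2 - 13*p + 40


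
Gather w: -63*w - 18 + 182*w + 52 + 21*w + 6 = 140*w + 40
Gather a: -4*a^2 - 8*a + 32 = -4*a^2 - 8*a + 32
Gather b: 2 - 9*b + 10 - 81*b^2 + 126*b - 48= -81*b^2 + 117*b - 36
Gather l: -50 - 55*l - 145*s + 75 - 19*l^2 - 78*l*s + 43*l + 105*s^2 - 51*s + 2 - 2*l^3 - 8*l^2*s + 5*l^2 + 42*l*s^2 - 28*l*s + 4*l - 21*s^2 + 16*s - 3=-2*l^3 + l^2*(-8*s - 14) + l*(42*s^2 - 106*s - 8) + 84*s^2 - 180*s + 24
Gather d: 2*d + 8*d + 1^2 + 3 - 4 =10*d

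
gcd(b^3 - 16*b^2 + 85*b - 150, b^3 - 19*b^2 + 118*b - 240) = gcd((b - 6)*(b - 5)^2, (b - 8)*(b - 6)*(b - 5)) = b^2 - 11*b + 30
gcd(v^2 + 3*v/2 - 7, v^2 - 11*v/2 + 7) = v - 2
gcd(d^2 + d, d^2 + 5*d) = d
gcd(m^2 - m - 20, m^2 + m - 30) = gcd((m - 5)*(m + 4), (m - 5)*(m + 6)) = m - 5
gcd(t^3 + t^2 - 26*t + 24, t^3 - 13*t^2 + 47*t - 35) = t - 1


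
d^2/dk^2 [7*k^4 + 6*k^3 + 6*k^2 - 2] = 84*k^2 + 36*k + 12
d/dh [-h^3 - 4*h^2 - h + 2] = -3*h^2 - 8*h - 1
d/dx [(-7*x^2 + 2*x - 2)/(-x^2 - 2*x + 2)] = 16*x*(x - 2)/(x^4 + 4*x^3 - 8*x + 4)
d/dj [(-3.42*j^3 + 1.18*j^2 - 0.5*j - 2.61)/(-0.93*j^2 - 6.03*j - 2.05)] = (3.1806*j^4 + 41.2452*j^3 + 13.4526*j^2 - 9.6926*j - 14.7133)/(0.8649*j^4 + 11.2158*j^3 + 40.1739*j^2 + 24.723*j + 4.2025)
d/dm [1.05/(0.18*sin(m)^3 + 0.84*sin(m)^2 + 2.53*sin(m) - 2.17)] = (-1.764*sin(m) + 0.2835*cos(2*m) - 2.94)*cos(m)/(0.18*sin(m)^3 + 0.84*sin(m)^2 + 2.53*sin(m) - 2.17)^2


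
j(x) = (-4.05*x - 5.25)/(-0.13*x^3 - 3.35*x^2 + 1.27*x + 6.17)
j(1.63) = 9.69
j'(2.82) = -0.68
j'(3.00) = -0.52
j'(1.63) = -81.30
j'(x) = (-4.05*x - 5.25)*(0.39*x^2 + 6.7*x - 1.27)/(-0.13*x^3 - 3.35*x^2 + 1.27*x + 6.17)^2 - 4.05/(-0.13*x^3 - 3.35*x^2 + 1.27*x + 6.17)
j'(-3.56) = -0.04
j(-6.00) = -0.20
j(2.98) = 0.75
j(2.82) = 0.84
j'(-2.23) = -0.04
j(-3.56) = -0.26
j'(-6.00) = -0.02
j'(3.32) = -0.35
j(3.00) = 0.73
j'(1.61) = -117.15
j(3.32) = 0.60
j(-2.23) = -0.32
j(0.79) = -1.68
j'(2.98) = -0.54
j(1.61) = 11.64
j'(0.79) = -2.24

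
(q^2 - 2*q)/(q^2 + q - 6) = q/(q + 3)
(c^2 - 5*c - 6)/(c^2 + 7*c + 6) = (c - 6)/(c + 6)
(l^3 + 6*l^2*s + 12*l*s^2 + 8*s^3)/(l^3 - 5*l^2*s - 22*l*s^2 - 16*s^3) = (-l^2 - 4*l*s - 4*s^2)/(-l^2 + 7*l*s + 8*s^2)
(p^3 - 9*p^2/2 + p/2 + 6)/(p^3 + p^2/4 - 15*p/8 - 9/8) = 4*(p - 4)/(4*p + 3)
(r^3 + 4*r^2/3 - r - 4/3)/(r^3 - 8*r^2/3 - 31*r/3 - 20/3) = (r - 1)/(r - 5)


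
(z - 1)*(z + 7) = z^2 + 6*z - 7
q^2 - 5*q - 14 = (q - 7)*(q + 2)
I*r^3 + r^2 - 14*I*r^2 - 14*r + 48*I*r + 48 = (r - 8)*(r - 6)*(I*r + 1)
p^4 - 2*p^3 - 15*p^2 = p^2*(p - 5)*(p + 3)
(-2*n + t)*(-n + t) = 2*n^2 - 3*n*t + t^2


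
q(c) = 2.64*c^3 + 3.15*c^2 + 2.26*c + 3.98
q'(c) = 7.92*c^2 + 6.3*c + 2.26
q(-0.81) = 2.81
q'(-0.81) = 2.35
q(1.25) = 16.88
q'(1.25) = 22.51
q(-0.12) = 3.75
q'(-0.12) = 1.62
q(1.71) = 30.26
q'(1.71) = 36.19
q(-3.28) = -62.70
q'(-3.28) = 66.80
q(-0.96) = 2.38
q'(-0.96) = 3.51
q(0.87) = 10.07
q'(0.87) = 13.74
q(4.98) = 419.41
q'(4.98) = 230.05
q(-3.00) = -45.73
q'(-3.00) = 54.64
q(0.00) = 3.98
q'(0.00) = 2.26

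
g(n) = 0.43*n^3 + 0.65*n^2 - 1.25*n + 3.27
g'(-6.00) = 37.39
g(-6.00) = -58.71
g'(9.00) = 114.94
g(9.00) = 358.14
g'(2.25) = 8.21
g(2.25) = 8.65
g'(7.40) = 79.01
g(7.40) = 203.86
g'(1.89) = 5.82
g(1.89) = 6.13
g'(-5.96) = 36.82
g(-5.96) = -57.23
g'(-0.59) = -1.57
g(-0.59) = 4.15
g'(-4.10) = 15.10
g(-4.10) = -10.31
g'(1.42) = 3.20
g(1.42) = 4.04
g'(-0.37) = -1.55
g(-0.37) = 3.80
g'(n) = 1.29*n^2 + 1.3*n - 1.25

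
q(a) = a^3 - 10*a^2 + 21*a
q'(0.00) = 21.00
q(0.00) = 0.00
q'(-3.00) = 108.00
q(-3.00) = -180.00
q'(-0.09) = 22.82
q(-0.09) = -1.97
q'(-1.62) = 61.27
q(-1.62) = -64.52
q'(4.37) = -9.11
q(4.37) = -15.75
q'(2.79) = -11.45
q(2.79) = 2.47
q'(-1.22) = 49.87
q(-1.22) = -42.32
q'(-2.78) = 99.79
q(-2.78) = -157.15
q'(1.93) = -6.43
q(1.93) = 10.47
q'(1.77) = -5.00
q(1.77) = 11.39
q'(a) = 3*a^2 - 20*a + 21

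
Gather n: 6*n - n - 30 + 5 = 5*n - 25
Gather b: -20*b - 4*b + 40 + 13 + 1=54 - 24*b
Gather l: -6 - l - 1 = -l - 7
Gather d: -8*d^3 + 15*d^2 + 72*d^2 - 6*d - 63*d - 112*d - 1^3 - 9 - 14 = -8*d^3 + 87*d^2 - 181*d - 24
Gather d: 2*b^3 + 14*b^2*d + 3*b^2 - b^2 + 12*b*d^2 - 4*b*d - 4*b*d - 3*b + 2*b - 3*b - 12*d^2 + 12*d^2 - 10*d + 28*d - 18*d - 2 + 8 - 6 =2*b^3 + 2*b^2 + 12*b*d^2 - 4*b + d*(14*b^2 - 8*b)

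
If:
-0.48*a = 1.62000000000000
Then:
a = -3.38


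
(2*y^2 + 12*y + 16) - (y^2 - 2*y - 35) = y^2 + 14*y + 51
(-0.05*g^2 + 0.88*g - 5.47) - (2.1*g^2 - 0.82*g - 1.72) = -2.15*g^2 + 1.7*g - 3.75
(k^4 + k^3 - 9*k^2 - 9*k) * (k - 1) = k^5 - 10*k^3 + 9*k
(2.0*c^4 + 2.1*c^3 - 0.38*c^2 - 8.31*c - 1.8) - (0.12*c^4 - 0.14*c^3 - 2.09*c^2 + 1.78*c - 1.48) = 1.88*c^4 + 2.24*c^3 + 1.71*c^2 - 10.09*c - 0.32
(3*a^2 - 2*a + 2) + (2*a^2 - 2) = 5*a^2 - 2*a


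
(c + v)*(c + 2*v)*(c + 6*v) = c^3 + 9*c^2*v + 20*c*v^2 + 12*v^3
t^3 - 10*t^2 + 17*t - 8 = (t - 8)*(t - 1)^2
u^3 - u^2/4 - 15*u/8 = u*(u - 3/2)*(u + 5/4)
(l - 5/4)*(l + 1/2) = l^2 - 3*l/4 - 5/8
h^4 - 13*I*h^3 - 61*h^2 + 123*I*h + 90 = (h - 5*I)*(h - 3*I)^2*(h - 2*I)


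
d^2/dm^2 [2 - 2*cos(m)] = 2*cos(m)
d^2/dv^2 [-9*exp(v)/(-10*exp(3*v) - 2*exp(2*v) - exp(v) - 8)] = 9*(2*(30*exp(2*v) + 4*exp(v) + 1)^2*exp(2*v) - (150*exp(2*v) + 16*exp(v) + 3)*(10*exp(3*v) + 2*exp(2*v) + exp(v) + 8)*exp(v) + (10*exp(3*v) + 2*exp(2*v) + exp(v) + 8)^2)*exp(v)/(10*exp(3*v) + 2*exp(2*v) + exp(v) + 8)^3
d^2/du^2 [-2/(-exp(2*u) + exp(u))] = -(2*(exp(u) - 1)*(4*exp(u) - 1) - 4*(2*exp(u) - 1)^2)*exp(-u)/(exp(u) - 1)^3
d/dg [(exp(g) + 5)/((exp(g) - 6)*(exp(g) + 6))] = (-exp(2*g) - 10*exp(g) - 36)*exp(g)/(exp(4*g) - 72*exp(2*g) + 1296)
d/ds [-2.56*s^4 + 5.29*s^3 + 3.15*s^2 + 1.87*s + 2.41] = -10.24*s^3 + 15.87*s^2 + 6.3*s + 1.87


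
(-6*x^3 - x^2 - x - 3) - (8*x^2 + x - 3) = -6*x^3 - 9*x^2 - 2*x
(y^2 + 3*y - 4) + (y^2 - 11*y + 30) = 2*y^2 - 8*y + 26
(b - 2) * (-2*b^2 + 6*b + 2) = -2*b^3 + 10*b^2 - 10*b - 4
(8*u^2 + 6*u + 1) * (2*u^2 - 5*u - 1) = 16*u^4 - 28*u^3 - 36*u^2 - 11*u - 1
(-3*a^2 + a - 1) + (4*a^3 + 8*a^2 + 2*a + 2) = 4*a^3 + 5*a^2 + 3*a + 1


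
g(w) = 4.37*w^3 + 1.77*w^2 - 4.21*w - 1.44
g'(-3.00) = 103.16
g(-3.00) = -90.87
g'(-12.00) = 1841.15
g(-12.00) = -7247.40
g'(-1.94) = 38.26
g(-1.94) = -18.52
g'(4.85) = 321.34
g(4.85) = 518.32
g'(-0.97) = 4.69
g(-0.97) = 0.32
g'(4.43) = 268.75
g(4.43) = 394.57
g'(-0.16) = -4.44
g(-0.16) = -0.74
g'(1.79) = 44.13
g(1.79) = 21.76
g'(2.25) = 70.12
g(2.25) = 47.83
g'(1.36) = 24.85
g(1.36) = 7.10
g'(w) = 13.11*w^2 + 3.54*w - 4.21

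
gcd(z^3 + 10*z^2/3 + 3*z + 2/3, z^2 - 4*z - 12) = z + 2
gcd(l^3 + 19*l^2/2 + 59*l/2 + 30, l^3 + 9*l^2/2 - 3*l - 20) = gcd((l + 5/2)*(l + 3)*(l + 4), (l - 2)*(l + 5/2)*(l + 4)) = l^2 + 13*l/2 + 10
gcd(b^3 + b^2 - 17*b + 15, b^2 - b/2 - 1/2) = b - 1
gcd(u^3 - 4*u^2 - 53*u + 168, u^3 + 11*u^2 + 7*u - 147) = u^2 + 4*u - 21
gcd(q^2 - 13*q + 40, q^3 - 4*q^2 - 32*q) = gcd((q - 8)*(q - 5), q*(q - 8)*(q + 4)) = q - 8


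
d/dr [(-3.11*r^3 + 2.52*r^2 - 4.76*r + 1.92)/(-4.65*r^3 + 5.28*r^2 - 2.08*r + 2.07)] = (-4.70280000000001*r^4 - 31.3304*r^3 + 27.3621*r^2 - 9.8424*r - 5.8596)/(21.6225*r^6 - 49.104*r^5 + 47.2224*r^4 - 41.2158*r^3 + 26.1856*r^2 - 8.6112*r + 4.2849)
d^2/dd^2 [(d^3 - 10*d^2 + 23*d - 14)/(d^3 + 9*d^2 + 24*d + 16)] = 2*(-19*d^4 + 149*d^3 + 273*d^2 - 553*d - 1090)/(d^7 + 19*d^6 + 147*d^5 + 593*d^4 + 1328*d^3 + 1632*d^2 + 1024*d + 256)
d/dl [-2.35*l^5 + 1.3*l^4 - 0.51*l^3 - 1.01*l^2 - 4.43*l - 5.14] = -11.75*l^4 + 5.2*l^3 - 1.53*l^2 - 2.02*l - 4.43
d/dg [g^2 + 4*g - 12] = 2*g + 4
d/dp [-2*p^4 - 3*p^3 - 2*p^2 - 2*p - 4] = -8*p^3 - 9*p^2 - 4*p - 2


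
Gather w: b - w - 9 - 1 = b - w - 10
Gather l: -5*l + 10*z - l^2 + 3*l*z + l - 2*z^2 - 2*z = -l^2 + l*(3*z - 4) - 2*z^2 + 8*z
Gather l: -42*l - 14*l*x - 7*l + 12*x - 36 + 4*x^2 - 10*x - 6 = l*(-14*x - 49) + 4*x^2 + 2*x - 42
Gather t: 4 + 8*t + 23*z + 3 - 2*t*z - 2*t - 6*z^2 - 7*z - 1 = t*(6 - 2*z) - 6*z^2 + 16*z + 6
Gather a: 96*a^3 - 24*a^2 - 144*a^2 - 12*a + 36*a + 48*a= 96*a^3 - 168*a^2 + 72*a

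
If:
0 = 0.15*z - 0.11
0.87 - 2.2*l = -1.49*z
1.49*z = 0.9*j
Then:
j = 1.21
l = 0.89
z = 0.73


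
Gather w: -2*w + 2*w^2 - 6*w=2*w^2 - 8*w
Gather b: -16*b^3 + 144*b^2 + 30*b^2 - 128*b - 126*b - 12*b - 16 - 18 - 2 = -16*b^3 + 174*b^2 - 266*b - 36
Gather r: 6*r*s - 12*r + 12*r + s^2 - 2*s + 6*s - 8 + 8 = 6*r*s + s^2 + 4*s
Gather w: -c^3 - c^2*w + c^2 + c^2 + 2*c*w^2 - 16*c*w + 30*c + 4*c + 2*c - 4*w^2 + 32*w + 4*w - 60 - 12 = -c^3 + 2*c^2 + 36*c + w^2*(2*c - 4) + w*(-c^2 - 16*c + 36) - 72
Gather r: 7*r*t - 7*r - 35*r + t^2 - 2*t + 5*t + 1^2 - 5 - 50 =r*(7*t - 42) + t^2 + 3*t - 54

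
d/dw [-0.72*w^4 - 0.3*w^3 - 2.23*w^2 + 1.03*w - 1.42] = -2.88*w^3 - 0.9*w^2 - 4.46*w + 1.03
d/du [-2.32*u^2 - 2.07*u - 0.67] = -4.64*u - 2.07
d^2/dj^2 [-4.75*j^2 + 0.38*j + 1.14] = -9.50000000000000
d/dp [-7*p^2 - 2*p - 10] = -14*p - 2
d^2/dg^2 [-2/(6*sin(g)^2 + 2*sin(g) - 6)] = (36*sin(g)^4 + 9*sin(g)^3 - 17*sin(g)^2 - 15*sin(g) - 20)/(sin(g) - 3*cos(g)^2)^3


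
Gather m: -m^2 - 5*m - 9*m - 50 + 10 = -m^2 - 14*m - 40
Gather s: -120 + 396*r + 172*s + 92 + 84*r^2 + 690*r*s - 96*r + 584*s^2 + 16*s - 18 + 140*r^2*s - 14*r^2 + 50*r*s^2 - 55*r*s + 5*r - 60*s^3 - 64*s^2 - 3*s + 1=70*r^2 + 305*r - 60*s^3 + s^2*(50*r + 520) + s*(140*r^2 + 635*r + 185) - 45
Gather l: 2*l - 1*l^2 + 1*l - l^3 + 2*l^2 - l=-l^3 + l^2 + 2*l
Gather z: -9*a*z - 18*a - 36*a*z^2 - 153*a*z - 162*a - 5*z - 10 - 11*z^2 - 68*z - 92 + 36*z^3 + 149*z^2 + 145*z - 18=-180*a + 36*z^3 + z^2*(138 - 36*a) + z*(72 - 162*a) - 120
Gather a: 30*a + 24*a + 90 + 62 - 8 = 54*a + 144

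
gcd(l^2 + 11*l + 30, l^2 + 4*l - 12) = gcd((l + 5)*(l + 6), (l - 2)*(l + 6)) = l + 6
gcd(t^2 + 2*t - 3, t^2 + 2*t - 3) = t^2 + 2*t - 3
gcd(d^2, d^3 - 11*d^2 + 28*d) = d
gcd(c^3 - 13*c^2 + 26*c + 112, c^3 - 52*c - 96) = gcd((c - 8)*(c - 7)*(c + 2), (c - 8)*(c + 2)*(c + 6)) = c^2 - 6*c - 16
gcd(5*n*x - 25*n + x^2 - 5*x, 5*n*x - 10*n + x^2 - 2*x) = 5*n + x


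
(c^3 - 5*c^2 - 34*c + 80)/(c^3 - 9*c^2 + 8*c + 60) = (c^3 - 5*c^2 - 34*c + 80)/(c^3 - 9*c^2 + 8*c + 60)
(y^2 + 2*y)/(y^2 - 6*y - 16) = y/(y - 8)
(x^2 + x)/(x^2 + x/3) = 3*(x + 1)/(3*x + 1)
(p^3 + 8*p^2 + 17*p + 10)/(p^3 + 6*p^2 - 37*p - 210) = (p^2 + 3*p + 2)/(p^2 + p - 42)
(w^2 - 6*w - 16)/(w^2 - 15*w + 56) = (w + 2)/(w - 7)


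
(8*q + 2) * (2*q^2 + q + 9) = 16*q^3 + 12*q^2 + 74*q + 18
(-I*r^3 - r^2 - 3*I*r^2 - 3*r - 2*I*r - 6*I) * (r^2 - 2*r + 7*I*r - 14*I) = -I*r^5 + 6*r^4 - I*r^4 + 6*r^3 - 3*I*r^3 - 22*r^2 - 9*I*r^2 + 14*r + 54*I*r - 84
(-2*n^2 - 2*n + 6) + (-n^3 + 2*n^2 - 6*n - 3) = -n^3 - 8*n + 3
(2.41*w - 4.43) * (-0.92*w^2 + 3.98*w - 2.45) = -2.2172*w^3 + 13.6674*w^2 - 23.5359*w + 10.8535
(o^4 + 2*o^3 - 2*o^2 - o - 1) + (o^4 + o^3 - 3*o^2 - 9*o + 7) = 2*o^4 + 3*o^3 - 5*o^2 - 10*o + 6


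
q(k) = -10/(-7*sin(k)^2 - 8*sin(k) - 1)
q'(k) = -10*(14*sin(k)*cos(k) + 8*cos(k))/(-7*sin(k)^2 - 8*sin(k) - 1)^2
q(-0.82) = -9.03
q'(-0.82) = 12.44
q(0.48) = 1.62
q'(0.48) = -3.35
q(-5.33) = 0.82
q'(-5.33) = -0.76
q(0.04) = 7.51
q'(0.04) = -48.27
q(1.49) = 0.63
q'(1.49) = -0.07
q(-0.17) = -65.32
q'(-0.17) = -2367.90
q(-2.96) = -46.20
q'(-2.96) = 1148.53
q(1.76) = 0.64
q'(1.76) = 0.17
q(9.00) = 1.82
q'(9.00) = 4.17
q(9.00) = 1.82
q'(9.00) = 4.17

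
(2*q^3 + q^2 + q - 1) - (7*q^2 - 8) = 2*q^3 - 6*q^2 + q + 7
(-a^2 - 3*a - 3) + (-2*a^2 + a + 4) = -3*a^2 - 2*a + 1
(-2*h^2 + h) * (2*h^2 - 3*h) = -4*h^4 + 8*h^3 - 3*h^2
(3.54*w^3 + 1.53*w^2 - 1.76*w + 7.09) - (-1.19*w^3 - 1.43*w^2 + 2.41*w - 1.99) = 4.73*w^3 + 2.96*w^2 - 4.17*w + 9.08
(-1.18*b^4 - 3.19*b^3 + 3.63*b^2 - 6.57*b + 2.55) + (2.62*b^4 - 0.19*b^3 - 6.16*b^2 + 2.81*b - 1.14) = 1.44*b^4 - 3.38*b^3 - 2.53*b^2 - 3.76*b + 1.41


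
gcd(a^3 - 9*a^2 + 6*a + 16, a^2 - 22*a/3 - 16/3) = a - 8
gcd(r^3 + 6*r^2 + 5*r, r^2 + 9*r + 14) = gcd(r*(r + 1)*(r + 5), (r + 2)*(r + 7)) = 1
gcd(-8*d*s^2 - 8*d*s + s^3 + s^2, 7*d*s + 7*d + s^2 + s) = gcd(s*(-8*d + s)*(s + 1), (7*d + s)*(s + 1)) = s + 1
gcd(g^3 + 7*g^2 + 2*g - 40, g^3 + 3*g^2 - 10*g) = g^2 + 3*g - 10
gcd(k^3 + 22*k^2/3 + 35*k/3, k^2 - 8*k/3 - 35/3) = k + 7/3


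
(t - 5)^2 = t^2 - 10*t + 25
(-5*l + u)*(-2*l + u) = 10*l^2 - 7*l*u + u^2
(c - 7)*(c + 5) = c^2 - 2*c - 35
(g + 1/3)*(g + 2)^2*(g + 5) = g^4 + 28*g^3/3 + 27*g^2 + 28*g + 20/3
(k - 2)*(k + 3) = k^2 + k - 6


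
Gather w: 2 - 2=0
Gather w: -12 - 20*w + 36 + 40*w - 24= 20*w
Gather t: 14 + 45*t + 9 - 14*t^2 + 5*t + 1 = -14*t^2 + 50*t + 24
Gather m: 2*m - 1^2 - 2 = 2*m - 3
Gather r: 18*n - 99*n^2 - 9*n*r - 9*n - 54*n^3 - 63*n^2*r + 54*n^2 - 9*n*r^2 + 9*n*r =-54*n^3 - 63*n^2*r - 45*n^2 - 9*n*r^2 + 9*n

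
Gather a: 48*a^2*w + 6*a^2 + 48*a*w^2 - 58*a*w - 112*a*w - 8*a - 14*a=a^2*(48*w + 6) + a*(48*w^2 - 170*w - 22)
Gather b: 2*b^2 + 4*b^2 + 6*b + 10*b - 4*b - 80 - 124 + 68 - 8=6*b^2 + 12*b - 144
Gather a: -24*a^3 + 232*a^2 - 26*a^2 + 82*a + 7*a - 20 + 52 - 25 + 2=-24*a^3 + 206*a^2 + 89*a + 9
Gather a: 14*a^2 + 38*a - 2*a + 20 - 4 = 14*a^2 + 36*a + 16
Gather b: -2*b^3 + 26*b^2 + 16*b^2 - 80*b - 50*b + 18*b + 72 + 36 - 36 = -2*b^3 + 42*b^2 - 112*b + 72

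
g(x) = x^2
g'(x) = 2*x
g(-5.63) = 31.70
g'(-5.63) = -11.26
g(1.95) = 3.80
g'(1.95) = 3.90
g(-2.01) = 4.04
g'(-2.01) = -4.02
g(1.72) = 2.96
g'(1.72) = 3.44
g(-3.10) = 9.61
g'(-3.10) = -6.20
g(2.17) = 4.71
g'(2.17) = 4.34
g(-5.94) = 35.28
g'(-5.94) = -11.88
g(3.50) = 12.25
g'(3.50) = 7.00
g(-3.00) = 9.00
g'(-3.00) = -6.00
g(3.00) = 9.00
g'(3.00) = 6.00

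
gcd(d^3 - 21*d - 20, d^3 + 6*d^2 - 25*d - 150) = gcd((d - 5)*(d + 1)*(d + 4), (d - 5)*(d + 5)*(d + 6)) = d - 5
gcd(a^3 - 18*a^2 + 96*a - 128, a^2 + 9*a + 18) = 1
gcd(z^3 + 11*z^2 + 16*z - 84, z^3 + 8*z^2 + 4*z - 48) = z^2 + 4*z - 12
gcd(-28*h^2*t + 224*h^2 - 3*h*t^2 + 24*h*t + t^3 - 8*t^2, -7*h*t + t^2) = -7*h + t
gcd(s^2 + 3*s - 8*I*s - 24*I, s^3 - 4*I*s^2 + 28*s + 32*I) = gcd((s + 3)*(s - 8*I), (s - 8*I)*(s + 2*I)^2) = s - 8*I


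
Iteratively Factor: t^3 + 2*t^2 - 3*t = (t - 1)*(t^2 + 3*t) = (t - 1)*(t + 3)*(t)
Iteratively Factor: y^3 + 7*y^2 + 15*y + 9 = (y + 3)*(y^2 + 4*y + 3) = (y + 3)^2*(y + 1)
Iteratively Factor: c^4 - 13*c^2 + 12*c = (c + 4)*(c^3 - 4*c^2 + 3*c) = (c - 1)*(c + 4)*(c^2 - 3*c) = c*(c - 1)*(c + 4)*(c - 3)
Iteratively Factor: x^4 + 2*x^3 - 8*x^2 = (x)*(x^3 + 2*x^2 - 8*x) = x*(x + 4)*(x^2 - 2*x) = x^2*(x + 4)*(x - 2)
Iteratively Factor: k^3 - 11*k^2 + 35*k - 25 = (k - 1)*(k^2 - 10*k + 25) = (k - 5)*(k - 1)*(k - 5)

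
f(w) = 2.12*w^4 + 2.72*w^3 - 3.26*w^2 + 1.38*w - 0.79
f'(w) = 8.48*w^3 + 8.16*w^2 - 6.52*w + 1.38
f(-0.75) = -4.14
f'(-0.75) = 7.28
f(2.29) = 76.24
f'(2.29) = 131.08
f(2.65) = 135.14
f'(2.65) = 199.22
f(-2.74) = 34.49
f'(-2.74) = -93.93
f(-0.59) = -3.04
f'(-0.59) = 6.33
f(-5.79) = 1736.56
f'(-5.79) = -1333.32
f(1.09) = 3.36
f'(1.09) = 14.95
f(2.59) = 123.57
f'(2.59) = 186.56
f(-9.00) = 11649.17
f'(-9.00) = -5460.90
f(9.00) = 15639.77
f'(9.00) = 6785.58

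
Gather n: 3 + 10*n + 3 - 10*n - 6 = 0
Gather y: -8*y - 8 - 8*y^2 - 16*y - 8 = -8*y^2 - 24*y - 16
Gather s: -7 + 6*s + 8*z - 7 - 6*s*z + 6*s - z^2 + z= s*(12 - 6*z) - z^2 + 9*z - 14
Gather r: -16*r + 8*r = -8*r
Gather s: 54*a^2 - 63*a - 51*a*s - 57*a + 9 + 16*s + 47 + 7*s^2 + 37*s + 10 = 54*a^2 - 120*a + 7*s^2 + s*(53 - 51*a) + 66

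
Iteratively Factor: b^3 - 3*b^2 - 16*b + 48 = (b - 4)*(b^2 + b - 12) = (b - 4)*(b - 3)*(b + 4)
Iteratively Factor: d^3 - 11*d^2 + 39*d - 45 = (d - 3)*(d^2 - 8*d + 15) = (d - 5)*(d - 3)*(d - 3)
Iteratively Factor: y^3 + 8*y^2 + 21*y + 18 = (y + 2)*(y^2 + 6*y + 9) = (y + 2)*(y + 3)*(y + 3)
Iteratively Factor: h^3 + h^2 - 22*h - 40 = (h + 4)*(h^2 - 3*h - 10) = (h - 5)*(h + 4)*(h + 2)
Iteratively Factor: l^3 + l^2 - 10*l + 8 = (l + 4)*(l^2 - 3*l + 2) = (l - 2)*(l + 4)*(l - 1)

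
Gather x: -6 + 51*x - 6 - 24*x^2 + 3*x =-24*x^2 + 54*x - 12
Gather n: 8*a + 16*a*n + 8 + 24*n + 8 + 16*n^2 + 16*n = 8*a + 16*n^2 + n*(16*a + 40) + 16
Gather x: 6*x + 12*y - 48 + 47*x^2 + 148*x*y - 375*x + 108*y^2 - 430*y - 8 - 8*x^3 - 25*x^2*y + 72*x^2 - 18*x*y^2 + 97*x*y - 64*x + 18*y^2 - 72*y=-8*x^3 + x^2*(119 - 25*y) + x*(-18*y^2 + 245*y - 433) + 126*y^2 - 490*y - 56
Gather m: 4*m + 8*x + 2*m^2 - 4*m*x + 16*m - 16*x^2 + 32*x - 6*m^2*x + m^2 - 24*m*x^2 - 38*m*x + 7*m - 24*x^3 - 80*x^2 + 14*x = m^2*(3 - 6*x) + m*(-24*x^2 - 42*x + 27) - 24*x^3 - 96*x^2 + 54*x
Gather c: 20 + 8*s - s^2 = -s^2 + 8*s + 20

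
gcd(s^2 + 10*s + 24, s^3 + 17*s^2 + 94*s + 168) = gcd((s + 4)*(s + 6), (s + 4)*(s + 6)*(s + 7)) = s^2 + 10*s + 24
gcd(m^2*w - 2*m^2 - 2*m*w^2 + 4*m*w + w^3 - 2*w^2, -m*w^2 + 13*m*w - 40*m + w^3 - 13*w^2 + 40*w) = -m + w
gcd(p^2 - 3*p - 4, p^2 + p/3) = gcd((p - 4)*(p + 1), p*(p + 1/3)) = 1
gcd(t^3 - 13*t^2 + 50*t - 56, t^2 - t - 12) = t - 4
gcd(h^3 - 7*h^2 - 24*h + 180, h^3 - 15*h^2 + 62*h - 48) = h - 6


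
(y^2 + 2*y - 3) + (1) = y^2 + 2*y - 2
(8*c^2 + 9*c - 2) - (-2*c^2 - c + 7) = 10*c^2 + 10*c - 9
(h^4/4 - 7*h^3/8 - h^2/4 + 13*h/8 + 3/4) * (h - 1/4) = h^5/4 - 15*h^4/16 - h^3/32 + 27*h^2/16 + 11*h/32 - 3/16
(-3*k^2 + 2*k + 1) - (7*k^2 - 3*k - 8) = -10*k^2 + 5*k + 9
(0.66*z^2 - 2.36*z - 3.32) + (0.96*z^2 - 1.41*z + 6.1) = 1.62*z^2 - 3.77*z + 2.78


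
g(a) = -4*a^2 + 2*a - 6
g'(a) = 2 - 8*a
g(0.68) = -6.49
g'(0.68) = -3.44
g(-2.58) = -37.79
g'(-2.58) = 22.64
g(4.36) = -73.32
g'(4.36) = -32.88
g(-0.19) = -6.52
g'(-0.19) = 3.52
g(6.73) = -173.71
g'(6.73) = -51.84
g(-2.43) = -34.48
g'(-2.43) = 21.44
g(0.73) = -6.67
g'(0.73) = -3.84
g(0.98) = -7.88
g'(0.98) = -5.84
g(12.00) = -558.00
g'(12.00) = -94.00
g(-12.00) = -606.00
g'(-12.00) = 98.00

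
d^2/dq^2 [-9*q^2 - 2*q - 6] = -18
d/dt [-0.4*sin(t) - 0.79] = -0.4*cos(t)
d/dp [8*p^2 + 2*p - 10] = 16*p + 2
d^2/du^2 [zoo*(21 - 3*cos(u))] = zoo*cos(u)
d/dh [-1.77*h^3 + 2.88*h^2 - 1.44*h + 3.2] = -5.31*h^2 + 5.76*h - 1.44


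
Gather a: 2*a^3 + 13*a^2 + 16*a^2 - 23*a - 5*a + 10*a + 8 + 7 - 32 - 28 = 2*a^3 + 29*a^2 - 18*a - 45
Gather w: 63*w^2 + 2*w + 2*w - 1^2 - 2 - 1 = 63*w^2 + 4*w - 4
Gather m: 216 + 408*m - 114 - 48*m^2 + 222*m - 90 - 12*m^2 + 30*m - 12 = -60*m^2 + 660*m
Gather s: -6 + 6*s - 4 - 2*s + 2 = 4*s - 8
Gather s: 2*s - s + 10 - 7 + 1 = s + 4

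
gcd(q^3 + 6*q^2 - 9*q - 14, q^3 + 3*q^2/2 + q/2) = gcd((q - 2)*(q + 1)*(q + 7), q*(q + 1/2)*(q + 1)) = q + 1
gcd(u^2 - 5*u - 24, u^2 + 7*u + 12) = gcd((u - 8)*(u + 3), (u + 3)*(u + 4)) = u + 3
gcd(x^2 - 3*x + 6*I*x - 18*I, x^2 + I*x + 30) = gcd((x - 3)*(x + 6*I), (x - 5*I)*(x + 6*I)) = x + 6*I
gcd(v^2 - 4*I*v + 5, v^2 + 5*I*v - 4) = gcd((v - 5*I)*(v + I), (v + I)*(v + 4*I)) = v + I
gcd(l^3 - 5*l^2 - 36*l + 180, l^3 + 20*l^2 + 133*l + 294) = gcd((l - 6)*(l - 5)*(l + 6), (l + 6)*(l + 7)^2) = l + 6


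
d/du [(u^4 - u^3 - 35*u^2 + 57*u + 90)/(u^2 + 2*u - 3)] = (2*u^5 + 5*u^4 - 16*u^3 - 118*u^2 + 30*u - 351)/(u^4 + 4*u^3 - 2*u^2 - 12*u + 9)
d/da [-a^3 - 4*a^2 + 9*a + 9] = -3*a^2 - 8*a + 9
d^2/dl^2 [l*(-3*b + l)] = 2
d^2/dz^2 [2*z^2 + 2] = 4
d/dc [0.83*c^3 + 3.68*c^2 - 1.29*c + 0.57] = 2.49*c^2 + 7.36*c - 1.29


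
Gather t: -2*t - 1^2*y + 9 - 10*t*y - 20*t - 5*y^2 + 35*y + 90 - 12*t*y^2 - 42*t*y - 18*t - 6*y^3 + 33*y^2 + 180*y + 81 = t*(-12*y^2 - 52*y - 40) - 6*y^3 + 28*y^2 + 214*y + 180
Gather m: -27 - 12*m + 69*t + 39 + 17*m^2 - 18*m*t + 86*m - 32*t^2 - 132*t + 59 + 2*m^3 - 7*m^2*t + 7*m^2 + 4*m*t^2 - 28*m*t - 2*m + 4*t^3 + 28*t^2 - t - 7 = 2*m^3 + m^2*(24 - 7*t) + m*(4*t^2 - 46*t + 72) + 4*t^3 - 4*t^2 - 64*t + 64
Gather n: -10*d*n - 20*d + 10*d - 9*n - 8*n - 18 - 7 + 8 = -10*d + n*(-10*d - 17) - 17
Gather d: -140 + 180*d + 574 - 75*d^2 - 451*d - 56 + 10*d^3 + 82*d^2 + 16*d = 10*d^3 + 7*d^2 - 255*d + 378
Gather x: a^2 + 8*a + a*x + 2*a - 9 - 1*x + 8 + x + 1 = a^2 + a*x + 10*a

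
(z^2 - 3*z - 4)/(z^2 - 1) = (z - 4)/(z - 1)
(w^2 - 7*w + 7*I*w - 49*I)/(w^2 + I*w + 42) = (w - 7)/(w - 6*I)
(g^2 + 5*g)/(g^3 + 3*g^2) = (g + 5)/(g*(g + 3))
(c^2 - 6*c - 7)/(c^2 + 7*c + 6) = (c - 7)/(c + 6)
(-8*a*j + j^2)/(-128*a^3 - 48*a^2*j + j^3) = j/(16*a^2 + 8*a*j + j^2)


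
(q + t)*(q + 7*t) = q^2 + 8*q*t + 7*t^2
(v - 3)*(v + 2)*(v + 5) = v^3 + 4*v^2 - 11*v - 30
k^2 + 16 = (k - 4*I)*(k + 4*I)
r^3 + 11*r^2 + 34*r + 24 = (r + 1)*(r + 4)*(r + 6)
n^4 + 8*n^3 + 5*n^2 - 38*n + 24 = (n - 1)^2*(n + 4)*(n + 6)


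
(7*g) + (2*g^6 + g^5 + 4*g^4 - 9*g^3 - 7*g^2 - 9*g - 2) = 2*g^6 + g^5 + 4*g^4 - 9*g^3 - 7*g^2 - 2*g - 2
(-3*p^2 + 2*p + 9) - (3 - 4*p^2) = p^2 + 2*p + 6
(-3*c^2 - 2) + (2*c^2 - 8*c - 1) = -c^2 - 8*c - 3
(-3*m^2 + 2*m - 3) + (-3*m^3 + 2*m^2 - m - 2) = -3*m^3 - m^2 + m - 5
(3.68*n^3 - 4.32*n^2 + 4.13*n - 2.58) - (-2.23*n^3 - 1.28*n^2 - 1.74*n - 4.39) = 5.91*n^3 - 3.04*n^2 + 5.87*n + 1.81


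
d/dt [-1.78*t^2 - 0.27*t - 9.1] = -3.56*t - 0.27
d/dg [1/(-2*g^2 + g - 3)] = (4*g - 1)/(2*g^2 - g + 3)^2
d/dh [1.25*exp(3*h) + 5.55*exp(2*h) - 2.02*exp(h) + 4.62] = (3.75*exp(2*h) + 11.1*exp(h) - 2.02)*exp(h)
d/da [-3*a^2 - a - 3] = -6*a - 1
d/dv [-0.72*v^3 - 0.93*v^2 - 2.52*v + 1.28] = -2.16*v^2 - 1.86*v - 2.52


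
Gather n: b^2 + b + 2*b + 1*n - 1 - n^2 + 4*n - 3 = b^2 + 3*b - n^2 + 5*n - 4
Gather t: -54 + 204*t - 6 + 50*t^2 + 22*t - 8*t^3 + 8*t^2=-8*t^3 + 58*t^2 + 226*t - 60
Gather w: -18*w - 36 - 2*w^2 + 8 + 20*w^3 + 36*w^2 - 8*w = 20*w^3 + 34*w^2 - 26*w - 28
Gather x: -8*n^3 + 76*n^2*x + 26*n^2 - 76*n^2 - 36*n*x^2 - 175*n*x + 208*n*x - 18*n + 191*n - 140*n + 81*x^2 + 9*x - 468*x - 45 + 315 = -8*n^3 - 50*n^2 + 33*n + x^2*(81 - 36*n) + x*(76*n^2 + 33*n - 459) + 270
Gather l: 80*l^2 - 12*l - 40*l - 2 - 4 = 80*l^2 - 52*l - 6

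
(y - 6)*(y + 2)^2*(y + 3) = y^4 + y^3 - 26*y^2 - 84*y - 72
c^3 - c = c*(c - 1)*(c + 1)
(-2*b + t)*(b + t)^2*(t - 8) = -2*b^3*t + 16*b^3 - 3*b^2*t^2 + 24*b^2*t + t^4 - 8*t^3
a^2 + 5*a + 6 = (a + 2)*(a + 3)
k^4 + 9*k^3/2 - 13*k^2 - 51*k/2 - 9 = (k - 3)*(k + 1/2)*(k + 1)*(k + 6)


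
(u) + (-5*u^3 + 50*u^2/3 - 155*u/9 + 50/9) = -5*u^3 + 50*u^2/3 - 146*u/9 + 50/9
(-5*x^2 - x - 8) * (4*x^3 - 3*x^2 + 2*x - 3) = -20*x^5 + 11*x^4 - 39*x^3 + 37*x^2 - 13*x + 24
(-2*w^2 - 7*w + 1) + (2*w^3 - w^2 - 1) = 2*w^3 - 3*w^2 - 7*w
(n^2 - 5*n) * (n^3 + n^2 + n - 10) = n^5 - 4*n^4 - 4*n^3 - 15*n^2 + 50*n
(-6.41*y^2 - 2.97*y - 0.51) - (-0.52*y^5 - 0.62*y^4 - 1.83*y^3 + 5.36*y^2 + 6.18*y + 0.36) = 0.52*y^5 + 0.62*y^4 + 1.83*y^3 - 11.77*y^2 - 9.15*y - 0.87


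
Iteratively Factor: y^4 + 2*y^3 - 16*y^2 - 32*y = (y)*(y^3 + 2*y^2 - 16*y - 32) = y*(y + 2)*(y^2 - 16) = y*(y - 4)*(y + 2)*(y + 4)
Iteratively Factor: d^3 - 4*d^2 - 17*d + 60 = (d - 3)*(d^2 - d - 20) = (d - 5)*(d - 3)*(d + 4)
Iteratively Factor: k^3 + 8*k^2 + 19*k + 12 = (k + 4)*(k^2 + 4*k + 3) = (k + 3)*(k + 4)*(k + 1)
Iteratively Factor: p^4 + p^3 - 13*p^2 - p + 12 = (p + 1)*(p^3 - 13*p + 12) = (p + 1)*(p + 4)*(p^2 - 4*p + 3) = (p - 1)*(p + 1)*(p + 4)*(p - 3)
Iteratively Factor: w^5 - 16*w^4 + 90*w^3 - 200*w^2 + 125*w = (w - 5)*(w^4 - 11*w^3 + 35*w^2 - 25*w) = (w - 5)^2*(w^3 - 6*w^2 + 5*w) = (w - 5)^2*(w - 1)*(w^2 - 5*w) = (w - 5)^3*(w - 1)*(w)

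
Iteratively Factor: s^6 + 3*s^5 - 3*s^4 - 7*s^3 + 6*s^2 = (s + 2)*(s^5 + s^4 - 5*s^3 + 3*s^2) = s*(s + 2)*(s^4 + s^3 - 5*s^2 + 3*s) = s*(s + 2)*(s + 3)*(s^3 - 2*s^2 + s) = s*(s - 1)*(s + 2)*(s + 3)*(s^2 - s) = s^2*(s - 1)*(s + 2)*(s + 3)*(s - 1)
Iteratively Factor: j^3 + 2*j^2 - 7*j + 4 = (j - 1)*(j^2 + 3*j - 4) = (j - 1)*(j + 4)*(j - 1)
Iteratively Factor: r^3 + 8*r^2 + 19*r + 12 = (r + 3)*(r^2 + 5*r + 4) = (r + 1)*(r + 3)*(r + 4)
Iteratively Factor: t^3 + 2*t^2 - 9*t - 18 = (t - 3)*(t^2 + 5*t + 6) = (t - 3)*(t + 3)*(t + 2)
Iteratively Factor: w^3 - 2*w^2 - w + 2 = (w + 1)*(w^2 - 3*w + 2) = (w - 2)*(w + 1)*(w - 1)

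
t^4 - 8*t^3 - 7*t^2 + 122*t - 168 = (t - 7)*(t - 3)*(t - 2)*(t + 4)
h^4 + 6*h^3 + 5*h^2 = h^2*(h + 1)*(h + 5)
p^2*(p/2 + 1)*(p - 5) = p^4/2 - 3*p^3/2 - 5*p^2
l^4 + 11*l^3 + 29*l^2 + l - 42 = (l - 1)*(l + 2)*(l + 3)*(l + 7)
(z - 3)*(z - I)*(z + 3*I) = z^3 - 3*z^2 + 2*I*z^2 + 3*z - 6*I*z - 9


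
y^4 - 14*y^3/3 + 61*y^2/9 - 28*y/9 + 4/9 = (y - 2)^2*(y - 1/3)^2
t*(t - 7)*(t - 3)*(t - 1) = t^4 - 11*t^3 + 31*t^2 - 21*t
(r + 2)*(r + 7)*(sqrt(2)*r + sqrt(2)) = sqrt(2)*r^3 + 10*sqrt(2)*r^2 + 23*sqrt(2)*r + 14*sqrt(2)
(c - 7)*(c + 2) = c^2 - 5*c - 14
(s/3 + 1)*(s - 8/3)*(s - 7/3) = s^3/3 - 2*s^2/3 - 79*s/27 + 56/9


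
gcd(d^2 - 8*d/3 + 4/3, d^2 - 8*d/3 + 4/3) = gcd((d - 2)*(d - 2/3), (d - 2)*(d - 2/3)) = d^2 - 8*d/3 + 4/3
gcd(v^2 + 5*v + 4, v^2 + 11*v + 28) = v + 4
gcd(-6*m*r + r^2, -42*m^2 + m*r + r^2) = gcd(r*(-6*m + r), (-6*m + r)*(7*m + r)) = -6*m + r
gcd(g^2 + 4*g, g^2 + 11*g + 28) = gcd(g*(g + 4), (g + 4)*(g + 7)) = g + 4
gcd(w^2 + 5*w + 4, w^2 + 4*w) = w + 4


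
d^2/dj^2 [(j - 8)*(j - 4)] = 2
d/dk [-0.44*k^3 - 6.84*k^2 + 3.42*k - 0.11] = -1.32*k^2 - 13.68*k + 3.42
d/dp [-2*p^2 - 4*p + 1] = -4*p - 4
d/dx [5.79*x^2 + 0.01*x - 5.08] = 11.58*x + 0.01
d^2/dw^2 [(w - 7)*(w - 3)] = 2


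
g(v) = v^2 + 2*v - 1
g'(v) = 2*v + 2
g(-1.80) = -1.36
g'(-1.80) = -1.60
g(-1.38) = -1.86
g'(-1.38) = -0.76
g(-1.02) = -2.00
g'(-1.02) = -0.04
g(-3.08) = 2.33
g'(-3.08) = -4.16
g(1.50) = 4.25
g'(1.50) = 5.00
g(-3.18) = 2.75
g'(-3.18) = -4.36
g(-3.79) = 5.78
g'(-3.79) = -5.58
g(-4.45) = 9.90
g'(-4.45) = -6.90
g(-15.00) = 194.00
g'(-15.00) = -28.00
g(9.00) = 98.00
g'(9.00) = 20.00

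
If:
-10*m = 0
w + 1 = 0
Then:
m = 0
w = -1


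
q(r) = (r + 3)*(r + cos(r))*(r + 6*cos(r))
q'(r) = (1 - 6*sin(r))*(r + 3)*(r + cos(r)) + (1 - sin(r))*(r + 3)*(r + 6*cos(r)) + (r + cos(r))*(r + 6*cos(r))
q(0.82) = 28.20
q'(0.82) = -7.01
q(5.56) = 543.25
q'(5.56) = 475.01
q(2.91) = -33.53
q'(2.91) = -23.33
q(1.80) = 3.30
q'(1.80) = -35.82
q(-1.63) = 4.59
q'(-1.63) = -18.26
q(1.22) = 21.66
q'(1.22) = -24.61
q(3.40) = -37.39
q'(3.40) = 14.32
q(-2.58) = 11.02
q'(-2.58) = 15.27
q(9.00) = 342.96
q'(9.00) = -89.45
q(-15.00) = -3698.76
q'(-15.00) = 1622.54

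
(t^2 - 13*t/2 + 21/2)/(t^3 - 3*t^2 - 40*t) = (-2*t^2 + 13*t - 21)/(2*t*(-t^2 + 3*t + 40))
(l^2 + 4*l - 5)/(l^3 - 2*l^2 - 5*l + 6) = (l + 5)/(l^2 - l - 6)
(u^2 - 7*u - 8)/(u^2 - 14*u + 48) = (u + 1)/(u - 6)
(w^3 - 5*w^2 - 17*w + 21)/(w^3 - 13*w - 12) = (w^2 - 8*w + 7)/(w^2 - 3*w - 4)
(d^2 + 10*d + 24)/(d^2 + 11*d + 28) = (d + 6)/(d + 7)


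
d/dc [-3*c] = -3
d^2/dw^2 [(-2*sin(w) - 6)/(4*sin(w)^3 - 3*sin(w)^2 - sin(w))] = 2*(64*sin(w)^3 + 796*sin(w)^2 + 77*sin(w) - 682 + 84*sin(3*w)/sin(w) + 84/sin(w) + 21*sin(3*w)/sin(w)^2 + 60/sin(w)^2 + 6/sin(w)^3)/((sin(w) - 1)^2*(4*sin(w) + 1)^3)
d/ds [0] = 0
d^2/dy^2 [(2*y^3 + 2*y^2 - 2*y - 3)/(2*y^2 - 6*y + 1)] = 28*(6*y^3 - 6*y^2 + 9*y - 8)/(8*y^6 - 72*y^5 + 228*y^4 - 288*y^3 + 114*y^2 - 18*y + 1)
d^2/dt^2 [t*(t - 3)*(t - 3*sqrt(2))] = 6*t - 6*sqrt(2) - 6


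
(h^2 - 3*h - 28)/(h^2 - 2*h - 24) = (h - 7)/(h - 6)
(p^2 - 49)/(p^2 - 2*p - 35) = (p + 7)/(p + 5)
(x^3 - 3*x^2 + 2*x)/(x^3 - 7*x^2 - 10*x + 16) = x*(x - 2)/(x^2 - 6*x - 16)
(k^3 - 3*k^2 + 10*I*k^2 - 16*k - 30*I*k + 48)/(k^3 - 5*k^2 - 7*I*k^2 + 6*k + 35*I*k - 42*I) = (k^2 + 10*I*k - 16)/(k^2 - k*(2 + 7*I) + 14*I)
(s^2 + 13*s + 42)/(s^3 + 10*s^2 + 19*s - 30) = (s + 7)/(s^2 + 4*s - 5)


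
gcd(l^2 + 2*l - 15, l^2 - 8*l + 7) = 1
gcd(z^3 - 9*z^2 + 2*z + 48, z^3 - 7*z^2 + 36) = z^2 - z - 6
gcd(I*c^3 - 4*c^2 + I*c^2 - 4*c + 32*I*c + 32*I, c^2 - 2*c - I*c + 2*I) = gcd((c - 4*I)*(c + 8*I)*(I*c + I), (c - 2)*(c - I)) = 1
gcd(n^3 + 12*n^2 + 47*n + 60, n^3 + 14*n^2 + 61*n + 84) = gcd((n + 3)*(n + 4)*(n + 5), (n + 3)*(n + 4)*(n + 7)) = n^2 + 7*n + 12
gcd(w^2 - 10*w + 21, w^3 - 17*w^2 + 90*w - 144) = w - 3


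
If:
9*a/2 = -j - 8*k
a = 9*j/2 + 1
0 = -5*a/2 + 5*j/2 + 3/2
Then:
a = 17/35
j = -4/35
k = -29/112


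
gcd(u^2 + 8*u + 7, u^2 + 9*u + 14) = u + 7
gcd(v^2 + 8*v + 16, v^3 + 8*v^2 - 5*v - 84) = v + 4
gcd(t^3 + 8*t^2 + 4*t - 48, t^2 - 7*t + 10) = t - 2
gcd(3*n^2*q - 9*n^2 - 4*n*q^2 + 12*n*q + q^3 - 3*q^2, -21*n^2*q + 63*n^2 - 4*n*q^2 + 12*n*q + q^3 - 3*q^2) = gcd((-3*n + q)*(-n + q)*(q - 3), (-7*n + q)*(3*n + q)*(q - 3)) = q - 3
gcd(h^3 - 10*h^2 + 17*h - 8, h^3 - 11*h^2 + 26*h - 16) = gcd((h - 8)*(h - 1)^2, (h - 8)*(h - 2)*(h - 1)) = h^2 - 9*h + 8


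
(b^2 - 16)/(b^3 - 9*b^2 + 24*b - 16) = (b + 4)/(b^2 - 5*b + 4)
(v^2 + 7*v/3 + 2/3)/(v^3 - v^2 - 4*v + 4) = (v + 1/3)/(v^2 - 3*v + 2)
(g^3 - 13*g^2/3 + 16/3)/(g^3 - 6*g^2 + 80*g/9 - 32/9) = 3*(g + 1)/(3*g - 2)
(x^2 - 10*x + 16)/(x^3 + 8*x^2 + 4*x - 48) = (x - 8)/(x^2 + 10*x + 24)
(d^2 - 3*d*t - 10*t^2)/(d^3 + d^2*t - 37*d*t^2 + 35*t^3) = (-d - 2*t)/(-d^2 - 6*d*t + 7*t^2)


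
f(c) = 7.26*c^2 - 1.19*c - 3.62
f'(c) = 14.52*c - 1.19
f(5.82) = 235.37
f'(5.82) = 83.32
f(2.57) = 41.27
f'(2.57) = 36.13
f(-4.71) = 163.04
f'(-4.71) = -69.58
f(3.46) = 79.18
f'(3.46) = 49.05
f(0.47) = -2.58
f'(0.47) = 5.63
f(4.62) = 145.84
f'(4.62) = 65.89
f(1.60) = 13.06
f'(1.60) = 22.04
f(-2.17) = 33.15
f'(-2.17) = -32.70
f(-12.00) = 1056.10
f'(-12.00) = -175.43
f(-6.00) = 264.88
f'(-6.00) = -88.31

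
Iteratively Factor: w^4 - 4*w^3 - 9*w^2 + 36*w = (w - 3)*(w^3 - w^2 - 12*w) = w*(w - 3)*(w^2 - w - 12) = w*(w - 4)*(w - 3)*(w + 3)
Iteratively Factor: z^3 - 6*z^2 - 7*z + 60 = (z - 4)*(z^2 - 2*z - 15) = (z - 4)*(z + 3)*(z - 5)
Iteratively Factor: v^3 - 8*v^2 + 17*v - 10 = (v - 1)*(v^2 - 7*v + 10) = (v - 5)*(v - 1)*(v - 2)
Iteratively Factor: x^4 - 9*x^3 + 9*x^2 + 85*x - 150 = (x - 5)*(x^3 - 4*x^2 - 11*x + 30) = (x - 5)*(x + 3)*(x^2 - 7*x + 10) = (x - 5)^2*(x + 3)*(x - 2)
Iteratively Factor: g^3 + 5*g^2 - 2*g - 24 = (g + 3)*(g^2 + 2*g - 8) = (g + 3)*(g + 4)*(g - 2)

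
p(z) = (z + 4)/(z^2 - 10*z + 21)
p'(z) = (10 - 2*z)*(z + 4)/(z^2 - 10*z + 21)^2 + 1/(z^2 - 10*z + 21) = (z^2 - 10*z - 2*(z - 5)*(z + 4) + 21)/(z^2 - 10*z + 21)^2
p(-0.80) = 0.11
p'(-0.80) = 0.08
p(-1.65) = 0.06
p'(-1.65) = 0.04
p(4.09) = -2.55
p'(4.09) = 1.15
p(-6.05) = -0.02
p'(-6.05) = 0.01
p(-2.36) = 0.03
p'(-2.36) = 0.03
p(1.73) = 0.86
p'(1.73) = 0.99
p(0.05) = 0.20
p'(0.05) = 0.14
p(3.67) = -3.44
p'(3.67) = 3.65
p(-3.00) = 0.02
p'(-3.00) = 0.02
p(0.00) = 0.19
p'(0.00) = 0.14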